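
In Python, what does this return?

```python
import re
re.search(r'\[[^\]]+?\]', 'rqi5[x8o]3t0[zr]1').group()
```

`re.search` tries every starting position until one works.
The match spans [4:9] → '[x8o]'.

'[x8o]'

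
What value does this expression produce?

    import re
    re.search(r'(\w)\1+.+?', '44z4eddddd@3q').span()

(0, 3)

`\1` has to match the exact text group 1 already captured.
The match spans [0:3] → '44z'.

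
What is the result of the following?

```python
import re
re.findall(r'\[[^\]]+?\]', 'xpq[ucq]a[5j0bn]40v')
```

['[ucq]', '[5j0bn]']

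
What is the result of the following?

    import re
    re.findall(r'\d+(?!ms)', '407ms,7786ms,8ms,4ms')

['40', '778']

`(?!…)`/`(?<!…)` only lets a position through if the neighbouring text does NOT match; no characters are consumed.
`findall` yields the raw match text (2 of them) because the pattern has no groups.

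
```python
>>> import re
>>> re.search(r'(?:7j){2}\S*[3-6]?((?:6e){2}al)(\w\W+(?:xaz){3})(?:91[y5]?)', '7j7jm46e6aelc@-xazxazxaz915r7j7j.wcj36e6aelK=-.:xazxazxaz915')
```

None

This matches the literal '7j' repeated 2 times, then zero or more of a non-whitespace character, then optionally a character in [3-6]; then the literal '6e' repeated 2 times, then the literal 'al' (captured); then a word character, then one or more of a non-word character, then the literal 'xaz' repeated 3 times (captured); then the literal '91', then optionally one of [y5] (non-capturing group).
`re.search` scans for the first position where the pattern succeeds.
Here nothing in the string fits, so the call returns None.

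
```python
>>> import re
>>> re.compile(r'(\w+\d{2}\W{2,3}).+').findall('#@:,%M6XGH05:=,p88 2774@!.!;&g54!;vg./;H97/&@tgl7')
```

['M6XGH05:=,']

This matches one or more of a word character, then exactly 2 of a digit, then 2 to 3 of a non-word character (captured); then one or more of any character.
Scanning left to right: at [5:49] match 'M6XGH05:=,p88 2774@!.!;&g54!;vg./;H97/&@tgl7', group 1 = 'M6XGH05:=,'.
One capturing group, so `findall` returns just the captured substring from the one match — 1 in all.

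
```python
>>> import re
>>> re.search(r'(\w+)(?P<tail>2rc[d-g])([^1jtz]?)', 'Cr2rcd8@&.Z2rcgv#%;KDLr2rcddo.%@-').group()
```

'Cr2rcd8'

This matches one or more of a word character (captured); then the literal '2rc', then a character in [d-g] (captured as 'tail'); then optionally any character except [1jtz] (captured).
Unlike `match`, `search` isn't anchored — it looks for the pattern anywhere in the string.
The match spans [0:7] → 'Cr2rcd8'.
Captured: group 1 = 'Cr', group 2 = '2rcd', group 3 = '8'.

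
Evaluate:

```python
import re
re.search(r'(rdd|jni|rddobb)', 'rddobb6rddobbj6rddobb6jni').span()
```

Branches in `(...|...)` are attempted left-to-right; the first branch that allows the whole pattern to succeed is taken.
`search` walks the string left to right and returns the first match it finds.
The match spans [0:3] → 'rdd'.
Captured: group 1 = 'rdd'.

(0, 3)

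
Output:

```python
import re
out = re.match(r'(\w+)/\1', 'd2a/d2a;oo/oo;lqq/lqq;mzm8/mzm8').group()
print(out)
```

d2a/d2a

`match` is anchored at position 0; if the pattern doesn't fit there, it returns None.
The match spans [0:7] → 'd2a/d2a'.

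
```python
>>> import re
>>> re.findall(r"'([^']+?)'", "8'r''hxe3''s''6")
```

Because there's exactly one group, `findall` drops the full match and keeps group 1 from each hit.

['r', 'hxe3', 's']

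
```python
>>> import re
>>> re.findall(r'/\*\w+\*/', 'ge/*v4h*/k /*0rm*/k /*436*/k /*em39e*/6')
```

['/*v4h*/', '/*0rm*/', '/*436*/', '/*em39e*/']

Matches: at [2:9] → '/*v4h*/'; at [11:18] → '/*0rm*/'; at [20:27] → '/*436*/'; at [29:38] → '/*em39e*/'.
No capturing groups, so `findall` returns the 4 full match strings.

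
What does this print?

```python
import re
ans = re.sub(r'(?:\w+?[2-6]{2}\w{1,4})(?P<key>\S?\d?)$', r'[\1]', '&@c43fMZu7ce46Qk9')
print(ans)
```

&@[]

This matches one or more of a word character (lazy), then exactly 2 of a character in [2-6], then 1 to 4 of a word character (non-capturing group); then optionally a non-whitespace character, then optionally a digit (captured as 'key'); then anchored at the end.
Matches: at [2:17] → 'c43fMZu7ce46Qk9'.
The replacement refers to a captured group, so each match is rewritten using its own captured text.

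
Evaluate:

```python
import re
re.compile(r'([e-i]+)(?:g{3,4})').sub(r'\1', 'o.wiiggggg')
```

The replacement refers to a captured group, so each match is rewritten using its own captured text.

'o.wiigg'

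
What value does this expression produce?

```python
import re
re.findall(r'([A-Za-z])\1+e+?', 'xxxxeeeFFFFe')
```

`\1` has to match the exact text group 1 already captured.
Scanning left to right: at [0:5] match 'xxxxe', group 1 = 'x'; at [7:12] match 'FFFFe', group 1 = 'F'.
One capturing group, so `findall` returns just the captured substring from each match — 2 in all.

['x', 'F']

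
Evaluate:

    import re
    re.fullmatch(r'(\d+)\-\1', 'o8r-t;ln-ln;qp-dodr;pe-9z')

None

`re.fullmatch` requires the pattern to consume the entire string.
Here there's no way to consume every character, so the call returns None.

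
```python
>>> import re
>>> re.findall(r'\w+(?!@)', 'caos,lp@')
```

The negative lookaround is zero-width — it rules out positions where the adjacent text would match, without consuming anything.
Scanning left to right: at [0:4] → 'caos'; at [5:6] → 'l'.
Since nothing is captured, `findall` lists the 2 matched substrings directly.

['caos', 'l']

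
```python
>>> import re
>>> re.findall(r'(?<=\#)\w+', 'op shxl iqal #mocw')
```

Lookahead/lookbehind check context without consuming it, so the matched span excludes the asserted characters.
Scanning left to right: at [14:18] → 'mocw'.
No capturing groups, so `findall` returns the 1 full match string.

['mocw']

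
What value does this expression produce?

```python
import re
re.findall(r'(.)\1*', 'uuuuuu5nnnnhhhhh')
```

['u', '5', 'n', 'h']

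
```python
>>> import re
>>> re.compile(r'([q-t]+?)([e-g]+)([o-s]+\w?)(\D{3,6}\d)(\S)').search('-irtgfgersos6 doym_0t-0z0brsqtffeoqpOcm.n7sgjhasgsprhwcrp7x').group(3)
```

This matches one or more of a character in [q-t] (lazy) (captured); then one or more of a character in [e-g] (captured); then one or more of a character in [o-s], then optionally a word character (captured); then 3 to 6 of a non-digit, then a digit (captured); then a non-whitespace character (captured).
`re.search` scans for the first position where the pattern succeeds.
The match spans [2:21] → 'rtgfgersos6 doym_0t'.
Captured: group 1 = 'rt', group 2 = 'gfge', group 3 = 'rsos6', group 4 = ' doym_0', group 5 = 't'.

'rsos6'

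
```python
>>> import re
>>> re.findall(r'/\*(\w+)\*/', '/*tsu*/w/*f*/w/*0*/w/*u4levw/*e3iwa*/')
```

['tsu', 'f', '0', 'e3iwa']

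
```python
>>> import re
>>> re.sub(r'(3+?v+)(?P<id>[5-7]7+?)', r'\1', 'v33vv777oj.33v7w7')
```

This matches one or more of the literal '3' (lazy), then one or more of the literal 'v' (captured); then a character in [5-7], then one or more of the literal '7' (lazy) (captured as 'id').
With the lazy modifier that quantifier settles for the fewest repetitions that let the rest of the pattern succeed (the atoms after it are unaffected and can still be greedy).
Matches: at [1:7] → '33vv77'.
Each match is replaced using the text its own group 1 captured.

'v33vv7oj.33v7w7'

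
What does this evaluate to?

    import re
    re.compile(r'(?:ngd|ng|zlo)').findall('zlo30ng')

['zlo', 'ng']

Since nothing is captured, `findall` lists the 2 matched substrings directly.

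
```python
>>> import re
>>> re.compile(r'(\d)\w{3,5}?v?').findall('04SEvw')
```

['0']

With a single group, `findall` returns only what that group captured — 1 item.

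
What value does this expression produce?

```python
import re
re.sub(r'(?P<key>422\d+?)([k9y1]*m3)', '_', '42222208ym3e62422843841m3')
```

The pattern matches the literal '422', then one or more of a digit (lazy) (captured as 'key'); then zero or more of one of [k9y1], then the literal 'm3' (captured).
Matches: at [0:11] → '42222208ym3'; at [14:25] → '422843841m3'.
`sub` substitutes '_' at each match site.

'_e62_'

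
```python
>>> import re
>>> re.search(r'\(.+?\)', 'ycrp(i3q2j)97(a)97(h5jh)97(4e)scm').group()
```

A non-greedy quantifier consumes as few characters as it can — just enough that the remainder of the pattern still matches from where it stops; whatever follows it matches normally.
`search` walks the string left to right and returns the first match it finds.
The match spans [4:11] → '(i3q2j)'.

'(i3q2j)'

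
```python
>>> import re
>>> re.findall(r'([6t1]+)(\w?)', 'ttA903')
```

[('tt', 'A')]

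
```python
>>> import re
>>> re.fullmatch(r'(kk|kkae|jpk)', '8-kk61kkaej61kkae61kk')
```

`re.fullmatch` requires the pattern to consume the entire string.
Here there's no way to consume every character, so the call returns None.

None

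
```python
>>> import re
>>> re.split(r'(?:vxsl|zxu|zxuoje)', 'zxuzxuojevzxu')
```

['', '', 'ojev', '']

Branches in `(...|...)` are attempted left-to-right; the first branch that allows the whole pattern to succeed is taken.
Each match becomes a cut point; 4 segments remain.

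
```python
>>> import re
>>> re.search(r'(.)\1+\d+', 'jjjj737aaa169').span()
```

After group 1 captures some text, `\1` only succeeds where that same text appears again.
The match spans [0:7] → 'jjjj737'.

(0, 7)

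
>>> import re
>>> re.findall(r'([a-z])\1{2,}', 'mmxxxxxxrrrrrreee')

The backreference `\1` re-matches whatever the first group consumed, character for character.
`findall` collects group 1 from each match (3 total).

['x', 'r', 'e']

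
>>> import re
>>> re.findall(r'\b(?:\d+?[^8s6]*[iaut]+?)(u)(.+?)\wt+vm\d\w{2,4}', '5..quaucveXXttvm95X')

[('u', 'cveX')]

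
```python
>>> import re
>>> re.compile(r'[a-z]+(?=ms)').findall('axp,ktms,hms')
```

['kt', 'h']

The positive lookaround only admits positions where the adjacent text matches; those characters stay outside the span.
No capturing groups, so `findall` returns the 2 full match strings.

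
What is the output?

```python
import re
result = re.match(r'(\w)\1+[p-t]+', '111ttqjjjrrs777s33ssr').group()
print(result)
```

111ttq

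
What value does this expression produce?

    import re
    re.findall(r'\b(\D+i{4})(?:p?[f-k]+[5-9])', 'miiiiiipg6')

['miiiiii']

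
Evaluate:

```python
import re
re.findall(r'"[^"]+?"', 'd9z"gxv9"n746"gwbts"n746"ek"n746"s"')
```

['"gxv9"', '"gwbts"', '"ek"', '"s"']

Since nothing is captured, `findall` lists the 4 matched substrings directly.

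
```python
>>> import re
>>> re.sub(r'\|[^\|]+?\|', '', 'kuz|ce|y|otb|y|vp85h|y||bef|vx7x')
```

'kuzyyy|vx7x'

Matches: at [3:7] → '|ce|'; at [8:13] → '|otb|'; at [14:21] → '|vp85h|'; at [23:28] → '|bef|'.
`sub` substitutes '' at each match site.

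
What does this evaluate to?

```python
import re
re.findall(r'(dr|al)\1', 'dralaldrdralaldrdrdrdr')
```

A backreference is literal: `\1` must see the identical characters the first group matched.
With a single group, `findall` returns only what that group captured — 5 items.

['al', 'dr', 'al', 'dr', 'dr']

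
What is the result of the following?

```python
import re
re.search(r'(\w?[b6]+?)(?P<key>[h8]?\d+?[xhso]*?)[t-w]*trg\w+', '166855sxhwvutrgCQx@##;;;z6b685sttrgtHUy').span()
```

The match spans [0:18] → '166855sxhwvutrgCQx'.

(0, 18)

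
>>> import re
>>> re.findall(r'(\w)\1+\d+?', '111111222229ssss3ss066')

['1', '2', 's', 's']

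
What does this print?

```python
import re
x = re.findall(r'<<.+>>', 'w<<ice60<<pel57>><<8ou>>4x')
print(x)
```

['<<ice60<<pel57>><<8ou>>']

Walking the string: at [1:24] → '<<ice60<<pel57>><<8ou>>'.
Since nothing is captured, `findall` lists the 1 matched substring directly.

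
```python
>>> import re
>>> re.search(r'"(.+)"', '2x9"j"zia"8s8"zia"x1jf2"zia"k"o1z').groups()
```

`re.search` tries every starting position until one works.
The match spans [3:30] → '"j"zia"8s8"zia"x1jf2"zia"k"'.
Captured: group 1 = 'j"zia"8s8"zia"x1jf2"zia"k'.

('j"zia"8s8"zia"x1jf2"zia"k',)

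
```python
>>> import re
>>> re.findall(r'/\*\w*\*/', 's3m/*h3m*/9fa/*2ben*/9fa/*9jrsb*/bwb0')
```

['/*h3m*/', '/*2ben*/', '/*9jrsb*/']

Since nothing is captured, `findall` lists the 3 matched substrings directly.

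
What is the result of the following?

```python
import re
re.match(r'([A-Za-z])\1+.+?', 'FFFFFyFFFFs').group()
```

'FFFFFy'

`re.match` only tries the pattern at the start of the string.
The match spans [0:6] → 'FFFFFy'.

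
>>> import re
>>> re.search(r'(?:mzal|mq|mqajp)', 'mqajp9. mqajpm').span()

Alternation tries branches left to right and keeps the first one that lets the overall match succeed at that position.
`re.search` scans for the first position where the pattern succeeds.
The match spans [0:2] → 'mq'.

(0, 2)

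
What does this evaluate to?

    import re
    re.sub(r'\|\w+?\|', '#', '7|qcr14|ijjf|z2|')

'7#ijjf#'

Each match is replaced by '#'.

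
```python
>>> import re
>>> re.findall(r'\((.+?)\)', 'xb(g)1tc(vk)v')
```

['g', 'vk']

A non-greedy quantifier consumes as few characters as it can — just enough that the remainder of the pattern still matches from where it stops; whatever follows it matches normally.
Walking the string: at [2:5] match '(g)', group 1 = 'g'; at [8:12] match '(vk)', group 1 = 'vk'.
One capturing group, so `findall` returns just the captured substring from each match — 2 in all.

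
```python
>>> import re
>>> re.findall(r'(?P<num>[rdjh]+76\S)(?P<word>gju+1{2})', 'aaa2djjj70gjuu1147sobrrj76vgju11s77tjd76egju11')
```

[('rrj76v', 'gju11'), ('jd76e', 'gju11')]

Pattern: one or more of one of [rdjh], then the literal '76', then a non-whitespace character (captured as 'num'); then the literal 'gj', then one or more of a literal 'u', then exactly 2 of the literal '1' (captured as 'word').
2 groups means each result is a tuple of 2 captured strings — 2 here.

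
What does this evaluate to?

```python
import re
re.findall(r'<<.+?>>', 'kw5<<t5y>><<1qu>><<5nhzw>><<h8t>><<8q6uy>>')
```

['<<t5y>>', '<<1qu>>', '<<5nhzw>>', '<<h8t>>', '<<8q6uy>>']

A `+?`/`*?`/`{m,n}?` starts at its minimum and grows only as far as needed for what follows to match.
Walking the string: at [3:10] → '<<t5y>>'; at [10:17] → '<<1qu>>'; at [17:26] → '<<5nhzw>>'; at [26:33] → '<<h8t>>'; at [33:42] → '<<8q6uy>>'.
With no groups in the pattern, `findall` gives back each whole match — 5 here.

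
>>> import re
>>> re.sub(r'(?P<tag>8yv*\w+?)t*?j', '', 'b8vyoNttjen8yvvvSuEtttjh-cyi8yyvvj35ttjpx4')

This matches the literal '8y', then zero or more of a literal 'v', then one or more of a word character (lazy) (captured as 'tag'); then zero or more of the literal 't' (lazy), then a literal 'j'.
A non-greedy quantifier consumes as few characters as it can — just enough that the remainder of the pattern still matches from where it stops; whatever follows it matches normally.
Matches: at [11:23] → '8yvvvSuEtttj'; at [28:34] → '8yyvvj'.
Each match is replaced by ''.

'b8vyoNttjenh-cyi35ttjpx4'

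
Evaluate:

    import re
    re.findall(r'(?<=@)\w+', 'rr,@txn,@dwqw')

Because the assertion is zero-width, the text it checks is not consumed and won't appear in the result.
Since nothing is captured, `findall` lists the 2 matched substrings directly.

['txn', 'dwqw']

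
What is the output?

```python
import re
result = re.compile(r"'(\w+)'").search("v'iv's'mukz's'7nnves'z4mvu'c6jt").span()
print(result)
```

(1, 5)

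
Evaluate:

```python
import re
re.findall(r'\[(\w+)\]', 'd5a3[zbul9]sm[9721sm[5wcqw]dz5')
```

Walking the string: at [4:11] match '[zbul9]', group 1 = 'zbul9'; at [20:27] match '[5wcqw]', group 1 = '5wcqw'.
With a single group, `findall` returns only what that group captured — 2 items.

['zbul9', '5wcqw']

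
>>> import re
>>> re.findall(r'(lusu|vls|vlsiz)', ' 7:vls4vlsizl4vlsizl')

`|` is ordered: at each position the engine commits to the first alternative that works.
Walking the string: at [3:6] match 'vls', group 1 = 'vls'; at [7:10] match 'vls', group 1 = 'vls'; at [14:17] match 'vls', group 1 = 'vls'.
One capturing group, so `findall` returns just the captured substring from each match — 3 in all.

['vls', 'vls', 'vls']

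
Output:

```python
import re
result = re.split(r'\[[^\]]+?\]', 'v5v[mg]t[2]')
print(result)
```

Matches to split on: at [3:7] → '[mg]'; at [8:11] → '[2]'.
`split` removes every match and returns the 3 fragments in between.

['v5v', 't', '']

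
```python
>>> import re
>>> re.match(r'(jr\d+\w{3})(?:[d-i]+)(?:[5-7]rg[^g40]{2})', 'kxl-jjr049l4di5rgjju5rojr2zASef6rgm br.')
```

None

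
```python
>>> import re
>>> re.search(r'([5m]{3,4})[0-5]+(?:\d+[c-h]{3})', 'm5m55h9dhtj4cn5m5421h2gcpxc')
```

None

The pattern matches 3 to 4 of one of [5m] (captured); then one or more of a character in [0-5]; then one or more of a digit, then exactly 3 of a character in [c-h] (non-capturing group).
`re.search` scans for the first position where the pattern succeeds.
Here no position works, so the call returns None.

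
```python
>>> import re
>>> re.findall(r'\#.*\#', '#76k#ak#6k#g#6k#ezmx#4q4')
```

Scanning left to right: at [0:21] → '#76k#ak#6k#g#6k#ezmx#'.
Since nothing is captured, `findall` lists the 1 matched substring directly.

['#76k#ak#6k#g#6k#ezmx#']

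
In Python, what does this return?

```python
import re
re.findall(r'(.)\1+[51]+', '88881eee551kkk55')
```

`\1` has to match the exact text group 1 already captured.
Scanning left to right: at [0:5] match '88881', group 1 = '8'; at [5:11] match 'eee551', group 1 = 'e'; at [11:16] match 'kkk55', group 1 = 'k'.
`findall` collects group 1 from each match (3 total).

['8', 'e', 'k']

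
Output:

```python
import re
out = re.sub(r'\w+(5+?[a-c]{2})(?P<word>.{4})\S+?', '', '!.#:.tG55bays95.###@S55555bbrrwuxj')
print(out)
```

!.#:.###@j

Each match is replaced by ''.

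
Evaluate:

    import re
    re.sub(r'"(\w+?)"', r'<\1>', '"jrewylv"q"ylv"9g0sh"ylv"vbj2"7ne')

'<jrewylv>q<ylv>9g0sh<ylv>vbj2"7ne'

Matches: at [0:9] → '"jrewylv"'; at [10:15] → '"ylv"'; at [20:25] → '"ylv"'.
Each match is replaced using the text its own group 1 captured.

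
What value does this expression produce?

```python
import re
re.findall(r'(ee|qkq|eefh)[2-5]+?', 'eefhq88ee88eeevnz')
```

[]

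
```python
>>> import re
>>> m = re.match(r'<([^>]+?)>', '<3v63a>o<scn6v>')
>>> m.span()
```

(0, 7)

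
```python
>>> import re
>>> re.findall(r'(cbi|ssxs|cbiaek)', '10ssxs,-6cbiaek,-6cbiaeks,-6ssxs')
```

['ssxs', 'cbi', 'cbi', 'ssxs']

The regex engine tests alternatives in the order written; an earlier branch that matches wins even if a later one would match more.
`findall` collects group 1 from each match (4 total).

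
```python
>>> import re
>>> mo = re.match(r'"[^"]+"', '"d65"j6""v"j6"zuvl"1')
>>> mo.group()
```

`match` is anchored at position 0; if the pattern doesn't fit there, it returns None.
The match spans [0:5] → '"d65"'.

'"d65"'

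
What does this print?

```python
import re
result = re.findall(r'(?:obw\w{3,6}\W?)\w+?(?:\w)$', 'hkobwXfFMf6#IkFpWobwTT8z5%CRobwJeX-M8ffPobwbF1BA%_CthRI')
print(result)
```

['obwbF1BA%_CthRI']

Pattern: the literal 'obw', then 3 to 6 of a word character, then optionally a non-word character (non-capturing group); then one or more of a word character (lazy); then a word character (non-capturing group); then anchored at the end.
Walking the string: at [40:55] → 'obwbF1BA%_CthRI'.
With no groups in the pattern, `findall` gives back each whole match — 1 here.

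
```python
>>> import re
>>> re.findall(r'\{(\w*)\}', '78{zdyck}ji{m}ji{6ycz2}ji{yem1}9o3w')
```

['zdyck', 'm', '6ycz2', 'yem1']

Walking the string: at [2:9] match '{zdyck}', group 1 = 'zdyck'; at [11:14] match '{m}', group 1 = 'm'; at [16:23] match '{6ycz2}', group 1 = '6ycz2'; at [25:31] match '{yem1}', group 1 = 'yem1'.
One capturing group, so `findall` returns just the captured substring from each match — 4 in all.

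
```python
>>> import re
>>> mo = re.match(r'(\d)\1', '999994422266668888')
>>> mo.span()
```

(0, 2)

`re.match` only tries the pattern at the start of the string.
The match spans [0:2] → '99'.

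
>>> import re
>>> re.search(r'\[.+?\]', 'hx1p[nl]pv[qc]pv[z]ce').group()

Lazy quantifiers expand one character at a time until the remainder of the pattern can match.
`re.search` tries every starting position until one works.
The match spans [4:8] → '[nl]'.

'[nl]'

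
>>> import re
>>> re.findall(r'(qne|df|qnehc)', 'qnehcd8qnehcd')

['qne', 'qne']

Alternation tries branches left to right and keeps the first one that lets the overall match succeed at that position.
`findall` collects group 1 from each match (2 total).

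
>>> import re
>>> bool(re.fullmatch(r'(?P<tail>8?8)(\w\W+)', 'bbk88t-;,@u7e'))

This matches optionally the literal '8', then a literal '8' (captured as 'tail'); then a word character, then one or more of a non-word character (captured).
`fullmatch` succeeds only if the pattern covers the string from start to end.
Here the pattern can't cover the whole string, so the call returns None, and `bool(None)` is False.

False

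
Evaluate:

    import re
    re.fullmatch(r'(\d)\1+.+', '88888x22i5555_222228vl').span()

(0, 22)

`\1` is not a pattern — it's the concrete string captured by group 1, re-applied verbatim.
`re.fullmatch` is like wrapping the pattern in `^…$` (in single-line mode).
The match spans [0:22] → '88888x22i5555_222228vl'.
Captured: group 1 = '8'.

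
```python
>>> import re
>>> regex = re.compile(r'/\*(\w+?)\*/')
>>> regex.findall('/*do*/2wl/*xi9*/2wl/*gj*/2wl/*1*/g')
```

Walking the string: at [0:6] match '/*do*/', group 1 = 'do'; at [9:16] match '/*xi9*/', group 1 = 'xi9'; at [19:25] match '/*gj*/', group 1 = 'gj'; at [28:33] match '/*1*/', group 1 = '1'.
`findall` collects group 1 from each match (4 total).

['do', 'xi9', 'gj', '1']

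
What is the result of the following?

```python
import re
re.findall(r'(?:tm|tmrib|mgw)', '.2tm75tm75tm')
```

['tm', 'tm', 'tm']

With no groups in the pattern, `findall` gives back each whole match — 3 here.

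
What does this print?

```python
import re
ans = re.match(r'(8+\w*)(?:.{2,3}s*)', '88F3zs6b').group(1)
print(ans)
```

88F3zs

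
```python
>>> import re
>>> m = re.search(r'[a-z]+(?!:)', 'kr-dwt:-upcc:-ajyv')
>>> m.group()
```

'kr'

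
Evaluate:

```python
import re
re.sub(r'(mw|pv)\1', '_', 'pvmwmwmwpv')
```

The backreference `\1` re-matches whatever the first group consumed, character for character.
Each match is replaced by '_'.

'pv_mwpv'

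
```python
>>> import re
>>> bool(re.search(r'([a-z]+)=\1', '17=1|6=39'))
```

`\1` has to match the exact text group 1 already captured.
Unlike `match`, `search` isn't anchored — it looks for the pattern anywhere in the string.
Here nothing in the string fits, so the call returns None, and `bool(None)` is False.

False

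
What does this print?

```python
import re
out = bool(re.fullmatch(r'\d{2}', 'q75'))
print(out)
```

False

Pattern: exactly 2 of a digit.
`re.fullmatch` is like wrapping the pattern in `^…$` (in single-line mode).
Here the pattern can't cover the whole string, so the call returns None, and `bool(None)` is False.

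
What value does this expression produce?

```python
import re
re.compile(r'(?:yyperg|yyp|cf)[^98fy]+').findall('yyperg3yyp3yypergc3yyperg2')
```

['yyperg3', 'yyp3', 'yypergc3', 'yyperg2']

Since nothing is captured, `findall` lists the 4 matched substrings directly.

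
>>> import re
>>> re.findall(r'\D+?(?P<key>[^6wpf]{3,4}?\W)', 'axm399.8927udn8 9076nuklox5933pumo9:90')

['m399.', 'dn8 ', 'umo9:']

A `+?`/`*?`/`{m,n}?` starts at its minimum and grows only as far as needed for what follows to match.
Because there's exactly one group, `findall` drops the full match and keeps group 1 from each hit.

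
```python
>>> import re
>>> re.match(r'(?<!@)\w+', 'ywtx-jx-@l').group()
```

'ywtx'

`(?!…)`/`(?<!…)` only lets a position through if the neighbouring text does NOT match; no characters are consumed.
`re.match` won't scan ahead — the pattern has to work from the very first character.
The match spans [0:4] → 'ywtx'.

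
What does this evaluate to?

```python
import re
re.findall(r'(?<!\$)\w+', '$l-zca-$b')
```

Because the assertion is negative and zero-width, positions next to the forbidden text are skipped.
`findall` yields the raw match text (1 of them) because the pattern has no groups.

['zca']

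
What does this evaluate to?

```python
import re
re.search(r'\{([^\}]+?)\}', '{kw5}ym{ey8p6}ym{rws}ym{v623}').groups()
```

The match spans [0:5] → '{kw5}'.
Captured: group 1 = 'kw5'.

('kw5',)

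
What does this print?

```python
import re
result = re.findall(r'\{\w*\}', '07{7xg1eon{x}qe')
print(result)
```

Walking the string: at [10:13] → '{x}'.
No capturing groups, so `findall` returns the 1 full match string.

['{x}']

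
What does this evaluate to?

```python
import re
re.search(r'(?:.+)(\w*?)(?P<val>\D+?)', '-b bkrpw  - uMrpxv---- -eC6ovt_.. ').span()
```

(0, 34)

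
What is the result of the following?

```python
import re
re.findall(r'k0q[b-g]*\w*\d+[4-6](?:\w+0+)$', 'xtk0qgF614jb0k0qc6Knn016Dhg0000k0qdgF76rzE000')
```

No capturing groups, so `findall` returns the 1 full match string.

['k0qgF614jb0k0qc6Knn016Dhg0000k0qdgF76rzE000']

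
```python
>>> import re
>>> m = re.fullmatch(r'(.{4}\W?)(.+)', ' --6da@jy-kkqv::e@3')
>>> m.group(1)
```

' --6'

The match spans [0:19] → ' --6da@jy-kkqv::e@3'.
Captured: group 1 = ' --6', group 2 = 'da@jy-kkqv::e@3'.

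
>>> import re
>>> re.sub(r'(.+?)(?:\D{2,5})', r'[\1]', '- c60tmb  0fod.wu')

'[-][60][0]u'

The pattern matches one or more of any character (lazy) (captured); then 2 to 5 of a non-digit (non-capturing group).
The replacement refers to a captured group, so each match is rewritten using its own captured text.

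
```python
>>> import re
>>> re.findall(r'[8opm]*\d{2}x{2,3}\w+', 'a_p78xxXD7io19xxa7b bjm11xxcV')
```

['p78xxXD7io19xxa7b', 'm11xxcV']

This matches zero or more of one of [8opm], then exactly 2 of a digit, then 2 to 3 of the literal 'x'; then one or more of a word character.
Matches: at [2:19] → 'p78xxXD7io19xxa7b'; at [22:29] → 'm11xxcV'.
`findall` yields the raw match text (2 of them) because the pattern has no groups.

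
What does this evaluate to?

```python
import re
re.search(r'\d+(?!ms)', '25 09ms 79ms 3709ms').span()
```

The negative lookaround is zero-width — it rules out positions where the adjacent text would match, without consuming anything.
The match spans [0:2] → '25'.

(0, 2)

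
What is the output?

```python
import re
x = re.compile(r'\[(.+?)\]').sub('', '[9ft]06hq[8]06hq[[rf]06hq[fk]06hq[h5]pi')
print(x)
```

06hq06hq06hq06hqpi

Lazy quantifiers expand one character at a time until the remainder of the pattern can match.
Matches: at [0:5] → '[9ft]'; at [9:12] → '[8]'; at [16:21] → '[[rf]'; at [25:29] → '[fk]'; at [33:37] → '[h5]'.
Every occurrence is swapped for ''.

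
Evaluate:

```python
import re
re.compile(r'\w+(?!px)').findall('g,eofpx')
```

The negative lookaround is zero-width — it rules out positions where the adjacent text would match, without consuming anything.
Walking the string: at [0:1] → 'g'; at [2:7] → 'eofpx'.
`findall` yields the raw match text (2 of them) because the pattern has no groups.

['g', 'eofpx']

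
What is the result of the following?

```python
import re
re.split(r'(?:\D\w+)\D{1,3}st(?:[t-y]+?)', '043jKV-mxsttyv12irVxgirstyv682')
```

['043', '', 'v682']

Pattern: a non-digit, then one or more of a word character (non-capturing group); then 1 to 3 of a non-digit, then the literal 'st'; then one or more of a character in [t-y] (lazy) (non-capturing group).
A non-greedy quantifier consumes as few characters as it can — just enough that the remainder of the pattern still matches from where it stops; whatever follows it matches normally.
Matches to split on: at [3:12] → 'jKV-mxstt'; at [12:26] → 'yv12irVxgirsty'.
The string is cut at each match, leaving 3 pieces.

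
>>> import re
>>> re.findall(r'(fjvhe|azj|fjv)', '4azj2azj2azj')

Scanning left to right: at [1:4] match 'azj', group 1 = 'azj'; at [5:8] match 'azj', group 1 = 'azj'; at [9:12] match 'azj', group 1 = 'azj'.
One capturing group, so `findall` returns just the captured substring from each match — 3 in all.

['azj', 'azj', 'azj']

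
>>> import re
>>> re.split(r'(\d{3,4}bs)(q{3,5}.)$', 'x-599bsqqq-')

['x-', '599bs', 'qqq-', '']

This matches 3 to 4 of a digit, then the literal 'bs' (captured); then 3 to 5 of a literal 'q', then any character (captured); then anchored at the end.
Matches to split on: at [2:11] → '599bsqqq-'.
With a capturing group present, the delimiter's captured portion is kept in the result list.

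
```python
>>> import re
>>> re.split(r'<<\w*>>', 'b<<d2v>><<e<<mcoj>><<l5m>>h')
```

Matches to split on: at [1:8] → '<<d2v>>'; at [11:19] → '<<mcoj>>'; at [19:26] → '<<l5m>>'.
Each match becomes a cut point; 4 segments remain.

['b', '<<e', '', 'h']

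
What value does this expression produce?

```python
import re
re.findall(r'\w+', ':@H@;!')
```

The pattern matches one or more of a word character.
Walking the string: at [2:3] → 'H'.
With no groups in the pattern, `findall` gives back each whole match — 1 here.

['H']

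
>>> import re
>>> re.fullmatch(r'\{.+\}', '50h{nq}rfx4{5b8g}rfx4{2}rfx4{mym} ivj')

None

`fullmatch` succeeds only if the pattern covers the string from start to end.
Here there's no way to consume every character, so the call returns None.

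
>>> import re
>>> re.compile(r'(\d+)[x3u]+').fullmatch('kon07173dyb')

Pattern: one or more of a digit (captured); then one or more of one of [x3u].
For `fullmatch`, every character of the input must be accounted for by the pattern.
Here the string isn't matched end-to-end, so the call returns None.

None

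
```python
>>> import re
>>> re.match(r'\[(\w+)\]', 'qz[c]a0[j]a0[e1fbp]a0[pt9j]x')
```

`match` is anchored at position 0; if the pattern doesn't fit there, it returns None.
Here the pattern fails at index 0, so the call returns None.

None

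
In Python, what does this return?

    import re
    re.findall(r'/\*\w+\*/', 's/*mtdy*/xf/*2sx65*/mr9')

Scanning left to right: at [1:9] → '/*mtdy*/'; at [11:20] → '/*2sx65*/'.
No capturing groups, so `findall` returns the 2 full match strings.

['/*mtdy*/', '/*2sx65*/']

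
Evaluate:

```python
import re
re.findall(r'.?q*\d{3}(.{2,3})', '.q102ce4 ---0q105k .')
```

['ce4', 'k .']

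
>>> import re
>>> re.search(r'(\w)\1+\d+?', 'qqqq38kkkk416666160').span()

(0, 5)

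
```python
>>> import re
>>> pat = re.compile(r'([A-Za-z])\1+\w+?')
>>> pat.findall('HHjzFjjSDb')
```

['H', 'j']

The backreference `\1` re-matches whatever the first group consumed, character for character.
Walking the string: at [0:3] match 'HHj', group 1 = 'H'; at [5:8] match 'jjS', group 1 = 'j'.
One capturing group, so `findall` returns just the captured substring from each match — 2 in all.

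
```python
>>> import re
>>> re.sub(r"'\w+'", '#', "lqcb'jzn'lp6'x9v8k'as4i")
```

`sub` substitutes '#' at each match site.

'lqcb#lp6#as4i'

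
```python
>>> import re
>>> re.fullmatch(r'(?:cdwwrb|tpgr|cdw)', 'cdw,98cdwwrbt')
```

None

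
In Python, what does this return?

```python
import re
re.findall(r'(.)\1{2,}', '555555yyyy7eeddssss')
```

['5', 'y', 's']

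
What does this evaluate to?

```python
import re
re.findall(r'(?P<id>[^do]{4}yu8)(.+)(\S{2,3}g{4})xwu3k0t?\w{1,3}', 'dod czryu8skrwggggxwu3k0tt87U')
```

`findall` packs the 3 group values into a tuple for every match.

[(' czryu8', 'sk', 'rwgggg')]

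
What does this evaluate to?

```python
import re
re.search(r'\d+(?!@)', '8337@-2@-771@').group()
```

'833'

`(?!…)`/`(?<!…)` only lets a position through if the neighbouring text does NOT match; no characters are consumed.
`re.search` tries every starting position until one works.
The match spans [0:3] → '833'.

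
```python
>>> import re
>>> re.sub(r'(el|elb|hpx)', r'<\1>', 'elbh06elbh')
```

Branches in `(...|...)` are attempted left-to-right; the first branch that allows the whole pattern to succeed is taken.
Matches: at [0:2] → 'el'; at [6:8] → 'el'.
`\1` in the replacement pulls in group 1's text for each match.

'<el>bh06<el>bh'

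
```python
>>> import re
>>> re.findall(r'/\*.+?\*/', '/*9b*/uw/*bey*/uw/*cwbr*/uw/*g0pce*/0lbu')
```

['/*9b*/', '/*bey*/', '/*cwbr*/', '/*g0pce*/']

The `?` after the quantifier makes it lazy — it takes as little as possible before letting the rest of the pattern try.
`findall` yields the raw match text (4 of them) because the pattern has no groups.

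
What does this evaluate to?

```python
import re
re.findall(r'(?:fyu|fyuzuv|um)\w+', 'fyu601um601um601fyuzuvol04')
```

['fyu601um601um601fyuzuvol04']

Since nothing is captured, `findall` lists the 1 matched substring directly.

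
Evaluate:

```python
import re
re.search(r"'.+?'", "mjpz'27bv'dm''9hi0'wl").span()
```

The `?` after the quantifier makes it lazy — it takes as little as possible before letting the rest of the pattern try.
The match spans [4:10] → "'27bv'".

(4, 10)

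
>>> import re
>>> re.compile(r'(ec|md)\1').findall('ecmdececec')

A backreference is literal: `\1` must see the identical characters the first group matched.
Matches: at [4:8] match 'ecec', group 1 = 'ec'.
With a single group, `findall` returns only what that group captured — 1 item.

['ec']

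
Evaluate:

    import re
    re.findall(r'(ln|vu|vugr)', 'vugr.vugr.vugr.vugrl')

['vu', 'vu', 'vu', 'vu']

`|` is ordered: at each position the engine commits to the first alternative that works.
Matches: at [0:2] match 'vu', group 1 = 'vu'; at [5:7] match 'vu', group 1 = 'vu'; at [10:12] match 'vu', group 1 = 'vu'; at [15:17] match 'vu', group 1 = 'vu'.
With a single group, `findall` returns only what that group captured — 4 items.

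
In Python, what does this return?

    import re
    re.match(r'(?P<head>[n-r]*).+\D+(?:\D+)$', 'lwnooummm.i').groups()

('',)

Pattern: zero or more of a character in [n-r] (captured as 'head'); then one or more of any character; then one or more of a non-digit; then one or more of a non-digit (non-capturing group); then anchored at the end.
`re.match` only tries the pattern at the start of the string.
The match spans [0:11] → 'lwnooummm.i'.
Captured: group 1 = ''.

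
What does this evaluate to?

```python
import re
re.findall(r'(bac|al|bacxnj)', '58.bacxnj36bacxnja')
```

['bac', 'bac']

`|` is ordered: at each position the engine commits to the first alternative that works.
Because there's exactly one group, `findall` drops the full match and keeps group 1 from each hit.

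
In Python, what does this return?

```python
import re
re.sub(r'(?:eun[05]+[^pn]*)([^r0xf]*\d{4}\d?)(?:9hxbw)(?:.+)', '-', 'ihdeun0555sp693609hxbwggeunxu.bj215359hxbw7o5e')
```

'ihd-'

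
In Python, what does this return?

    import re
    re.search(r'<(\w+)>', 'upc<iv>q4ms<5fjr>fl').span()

(3, 7)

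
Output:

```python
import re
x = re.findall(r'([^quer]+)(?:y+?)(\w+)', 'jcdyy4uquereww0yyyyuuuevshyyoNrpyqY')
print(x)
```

[('jcdy', '4uquereww0yyyyuuuevshyyoNrpyqY')]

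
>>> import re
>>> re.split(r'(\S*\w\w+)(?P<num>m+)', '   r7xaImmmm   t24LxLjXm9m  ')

['   ', 'r7xaImmm', 'm', '   ', 't24LxLjXm9', 'm', '  ']

Pattern: zero or more of a non-whitespace character, then a word character, then one or more of a word character (captured); then one or more of a literal 'm' (captured as 'num').
Matches to split on: at [3:12] → 'r7xaImmmm'; at [15:26] → 't24LxLjXm9m'.
Because the pattern has a capturing group, `split` also inserts each captured text between the pieces.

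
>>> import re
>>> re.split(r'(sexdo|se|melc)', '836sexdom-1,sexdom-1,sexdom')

Alternation isn't longest-match — the leftmost alternative that fits at this position is chosen.
Matches to split on: at [3:8] → 'sexdo'; at [12:17] → 'sexdo'; at [21:26] → 'sexdo'.
Because the pattern has a capturing group, `split` also inserts each captured text between the pieces.

['836', 'sexdo', 'm-1,', 'sexdo', 'm-1,', 'sexdo', 'm']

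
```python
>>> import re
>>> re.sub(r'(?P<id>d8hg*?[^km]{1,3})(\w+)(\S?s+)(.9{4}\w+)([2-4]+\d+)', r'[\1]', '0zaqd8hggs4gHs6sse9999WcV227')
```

'0zaq[d8hggs]'

The pattern matches the literal 'd8h', then zero or more of the literal 'g' (lazy), then 1 to 3 of any character except [km] (captured as 'id'); then one or more of a word character (captured); then optionally a non-whitespace character, then one or more of the literal 's' (captured); then any character, then exactly 4 of a literal '9', then one or more of a word character (captured); then one or more of a character in [2-4], then one or more of a digit (captured).
Because the quantifier is non-greedy, it stops expanding at the earliest point where the rest of the pattern can succeed.
Matches: at [4:28] → 'd8hggs4gHs6sse9999WcV227'.
Each match is replaced using the text its own group 1 captured.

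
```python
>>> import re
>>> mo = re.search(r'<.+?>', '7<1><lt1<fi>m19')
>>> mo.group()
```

'<1>'

A `+?`/`*?`/`{m,n}?` starts at its minimum and grows only as far as needed for what follows to match.
The match spans [1:4] → '<1>'.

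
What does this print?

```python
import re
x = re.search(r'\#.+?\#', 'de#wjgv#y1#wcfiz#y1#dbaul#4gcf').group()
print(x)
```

#wjgv#

A non-greedy quantifier consumes as few characters as it can — just enough that the remainder of the pattern still matches from where it stops; whatever follows it matches normally.
The match spans [2:8] → '#wjgv#'.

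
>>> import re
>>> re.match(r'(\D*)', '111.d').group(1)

This matches zero or more of a non-digit (captured).
`re.match` only tries the pattern at the start of the string.
The match spans [0:0] → ''.
Captured: group 1 = ''.

''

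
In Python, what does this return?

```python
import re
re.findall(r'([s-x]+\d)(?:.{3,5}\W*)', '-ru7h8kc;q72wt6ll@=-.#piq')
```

['u7', 'wt6']

This matches one or more of a character in [s-x], then a digit (captured); then 3 to 5 of any character, then zero or more of a non-word character (non-capturing group).
Walking the string: at [2:9] match 'u7h8kc;', group 1 = 'u7'; at [12:22] match 'wt6ll@=-.#', group 1 = 'wt6'.
Because there's exactly one group, `findall` drops the full match and keeps group 1 from each hit.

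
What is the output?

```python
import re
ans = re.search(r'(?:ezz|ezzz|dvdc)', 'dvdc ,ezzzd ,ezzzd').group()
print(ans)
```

`re.search` scans for the first position where the pattern succeeds.
The match spans [0:4] → 'dvdc'.

dvdc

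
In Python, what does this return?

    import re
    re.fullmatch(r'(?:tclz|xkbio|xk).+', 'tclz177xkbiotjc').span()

`re.fullmatch` requires the pattern to consume the entire string.
The match spans [0:15] → 'tclz177xkbiotjc'.

(0, 15)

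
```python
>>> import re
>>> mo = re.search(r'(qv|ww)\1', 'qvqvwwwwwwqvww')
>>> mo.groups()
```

('qv',)

`\1` is not a pattern — it's the concrete string captured by group 1, re-applied verbatim.
`re.search` scans for the first position where the pattern succeeds.
The match spans [0:4] → 'qvqv'.
Captured: group 1 = 'qv'.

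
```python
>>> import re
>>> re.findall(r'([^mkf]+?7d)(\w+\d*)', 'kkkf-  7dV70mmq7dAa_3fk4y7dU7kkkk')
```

This matches one or more of any character except [mkf] (lazy), then the literal '7d' (captured); then one or more of a word character, then zero or more of a digit (captured).
Walking the string: at [4:33] match '-  7dV70mmq7dAa_3fk4y7dU7kkkk', groups = ('-  7d', 'V70mmq7dAa_3fk4y7dU7kkkk').
Multiple groups make `findall` return tuples — one 2-tuple for the one match.

[('-  7d', 'V70mmq7dAa_3fk4y7dU7kkkk')]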